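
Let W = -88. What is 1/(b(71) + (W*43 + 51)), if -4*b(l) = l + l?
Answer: -2/7537 ≈ -0.00026536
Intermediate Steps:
b(l) = -l/2 (b(l) = -(l + l)/4 = -l/2)
1/(b(71) + (W*43 + 51)) = 1/(-½*71 + (-88*43 + 51)) = 1/(-71/2 + (-3784 + 51)) = 1/(-71/2 - 3733) = 1/(-7537/2) = -2/7537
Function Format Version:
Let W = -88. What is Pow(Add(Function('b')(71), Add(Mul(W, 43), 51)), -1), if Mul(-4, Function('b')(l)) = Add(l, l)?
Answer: Rational(-2, 7537) ≈ -0.00026536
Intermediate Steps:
Function('b')(l) = Mul(Rational(-1, 2), l) (Function('b')(l) = Mul(Rational(-1, 4), Add(l, l)) = Mul(Rational(-1, 4), Mul(2, l)) = Mul(Rational(-1, 2), l))
Pow(Add(Function('b')(71), Add(Mul(W, 43), 51)), -1) = Pow(Add(Mul(Rational(-1, 2), 71), Add(Mul(-88, 43), 51)), -1) = Pow(Add(Rational(-71, 2), Add(-3784, 51)), -1) = Pow(Add(Rational(-71, 2), -3733), -1) = Pow(Rational(-7537, 2), -1) = Rational(-2, 7537)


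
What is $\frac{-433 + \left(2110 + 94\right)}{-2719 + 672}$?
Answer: $- \frac{77}{89} \approx -0.86517$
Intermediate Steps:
$\frac{-433 + \left(2110 + 94\right)}{-2719 + 672} = \frac{-433 + 2204}{-2047} = 1771 \left(- \frac{1}{2047}\right) = - \frac{77}{89}$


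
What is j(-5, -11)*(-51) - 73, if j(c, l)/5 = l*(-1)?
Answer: -2878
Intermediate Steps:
j(c, l) = -5*l (j(c, l) = 5*(l*(-1)) = 5*(-l) = -5*l)
j(-5, -11)*(-51) - 73 = -5*(-11)*(-51) - 73 = 55*(-51) - 73 = -2805 - 73 = -2878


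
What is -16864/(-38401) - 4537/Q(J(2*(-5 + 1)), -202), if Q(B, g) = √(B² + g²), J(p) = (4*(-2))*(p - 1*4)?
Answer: 16864/38401 - 4537*√12505/25010 ≈ -19.847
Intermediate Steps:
J(p) = 32 - 8*p (J(p) = -8*(p - 4) = -8*(-4 + p) = 32 - 8*p)
-16864/(-38401) - 4537/Q(J(2*(-5 + 1)), -202) = -16864/(-38401) - 4537/√((32 - 16*(-5 + 1))² + (-202)²) = -16864*(-1/38401) - 4537/√((32 - 16*(-4))² + 40804) = 16864/38401 - 4537/√((32 - 8*(-8))² + 40804) = 16864/38401 - 4537/√((32 + 64)² + 40804) = 16864/38401 - 4537/√(96² + 40804) = 16864/38401 - 4537/√(9216 + 40804) = 16864/38401 - 4537*√12505/25010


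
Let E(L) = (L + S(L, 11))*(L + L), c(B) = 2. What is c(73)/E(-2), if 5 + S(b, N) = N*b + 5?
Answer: 1/48 ≈ 0.020833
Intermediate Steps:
S(b, N) = N*b (S(b, N) = -5 + (N*b + 5) = -5 + (5 + N*b) = N*b)
E(L) = 24*L² (E(L) = (L + 11*L)*(L + L) = (12*L)*(2*L) = 24*L²)
c(73)/E(-2) = 2/((24*(-2)²)) = 2/((24*4)) = 2/96 = 2*(1/96) = 1/48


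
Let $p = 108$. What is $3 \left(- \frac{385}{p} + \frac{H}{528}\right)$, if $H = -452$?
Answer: $- \frac{1313}{99} \approx -13.263$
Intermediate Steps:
$3 \left(- \frac{385}{p} + \frac{H}{528}\right) = 3 \left(- \frac{385}{108} - \frac{452}{528}\right) = 3 \left(\left(-385\right) \frac{1}{108} - \frac{113}{132}\right) = 3 \left(- \frac{385}{108} - \frac{113}{132}\right) = 3 \left(- \frac{1313}{297}\right) = - \frac{1313}{99}$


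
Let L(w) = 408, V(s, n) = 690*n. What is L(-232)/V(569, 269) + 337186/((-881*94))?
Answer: -5212608779/1280925545 ≈ -4.0694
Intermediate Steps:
L(-232)/V(569, 269) + 337186/((-881*94)) = 408/((690*269)) + 337186/((-881*94)) = 408/185610 + 337186/(-82814) = 408*(1/185610) + 337186*(-1/82814) = 68/30935 - 168593/41407 = -5212608779/1280925545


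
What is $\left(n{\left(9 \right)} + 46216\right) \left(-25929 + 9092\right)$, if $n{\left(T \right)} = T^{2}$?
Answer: $-779502589$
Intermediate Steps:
$\left(n{\left(9 \right)} + 46216\right) \left(-25929 + 9092\right) = \left(9^{2} + 46216\right) \left(-25929 + 9092\right) = \left(81 + 46216\right) \left(-16837\right) = 46297 \left(-16837\right) = -779502589$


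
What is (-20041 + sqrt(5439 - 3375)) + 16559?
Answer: -3482 + 4*sqrt(129) ≈ -3436.6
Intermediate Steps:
(-20041 + sqrt(5439 - 3375)) + 16559 = (-20041 + sqrt(2064)) + 16559 = (-20041 + 4*sqrt(129)) + 16559 = -3482 + 4*sqrt(129)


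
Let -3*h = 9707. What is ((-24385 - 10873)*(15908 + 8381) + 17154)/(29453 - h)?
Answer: -1284546612/49033 ≈ -26198.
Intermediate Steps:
h = -9707/3 (h = -1/3*9707 = -9707/3 ≈ -3235.7)
((-24385 - 10873)*(15908 + 8381) + 17154)/(29453 - h) = ((-24385 - 10873)*(15908 + 8381) + 17154)/(29453 - 1*(-9707/3)) = (-35258*24289 + 17154)/(29453 + 9707/3) = (-856381562 + 17154)/(98066/3) = -856364408*3/98066 = -1284546612/49033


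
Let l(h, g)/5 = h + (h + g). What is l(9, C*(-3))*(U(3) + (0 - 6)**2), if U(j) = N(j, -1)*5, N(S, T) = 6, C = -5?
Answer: 10890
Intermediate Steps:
U(j) = 30 (U(j) = 6*5 = 30)
l(h, g) = 5*g + 10*h (l(h, g) = 5*(h + (h + g)) = 5*(h + (g + h)) = 5*(g + 2*h) = 5*g + 10*h)
l(9, C*(-3))*(U(3) + (0 - 6)**2) = (5*(-5*(-3)) + 10*9)*(30 + (0 - 6)**2) = (5*15 + 90)*(30 + (-6)**2) = (75 + 90)*(30 + 36) = 165*66 = 10890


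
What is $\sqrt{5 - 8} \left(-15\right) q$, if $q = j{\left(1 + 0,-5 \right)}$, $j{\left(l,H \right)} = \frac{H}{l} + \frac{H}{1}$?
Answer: $150 i \sqrt{3} \approx 259.81 i$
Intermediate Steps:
$j{\left(l,H \right)} = H + \frac{H}{l}$ ($j{\left(l,H \right)} = \frac{H}{l} + H 1 = \frac{H}{l} + H = H + \frac{H}{l}$)
$q = -10$ ($q = -5 - \frac{5}{1 + 0} = -5 - \frac{5}{1} = -5 - 5 = -10$)
$\sqrt{5 - 8} \left(-15\right) q = \sqrt{5 - 8} \left(-15\right) \left(-10\right) = \sqrt{-3} \left(-15\right) \left(-10\right) = i \sqrt{3} \left(-15\right) \left(-10\right) = - 15 i \sqrt{3} \left(-10\right) = 150 i \sqrt{3}$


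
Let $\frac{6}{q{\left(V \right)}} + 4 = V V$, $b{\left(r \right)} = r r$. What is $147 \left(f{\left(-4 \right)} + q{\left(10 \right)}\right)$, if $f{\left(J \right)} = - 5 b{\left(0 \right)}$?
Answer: $\frac{147}{16} \approx 9.1875$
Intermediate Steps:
$b{\left(r \right)} = r^{2}$
$q{\left(V \right)} = \frac{6}{-4 + V^{2}}$ ($q{\left(V \right)} = \frac{6}{-4 + V V} = \frac{6}{-4 + V^{2}}$)
$f{\left(J \right)} = 0$ ($f{\left(J \right)} = - 5 \cdot 0^{2} = \left(-5\right) 0 = 0$)
$147 \left(f{\left(-4 \right)} + q{\left(10 \right)}\right) = 147 \left(0 + \frac{6}{-4 + 10^{2}}\right) = 147 \left(0 + \frac{6}{-4 + 100}\right) = 147 \left(0 + \frac{6}{96}\right) = 147 \left(0 + 6 \cdot \frac{1}{96}\right) = 147 \left(0 + \frac{1}{16}\right) = 147 \cdot \frac{1}{16} = \frac{147}{16}$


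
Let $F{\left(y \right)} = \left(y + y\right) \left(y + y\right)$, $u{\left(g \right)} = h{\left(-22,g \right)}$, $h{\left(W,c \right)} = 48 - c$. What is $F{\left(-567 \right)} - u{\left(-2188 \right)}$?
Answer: $1283720$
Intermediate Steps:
$u{\left(g \right)} = 48 - g$
$F{\left(y \right)} = 4 y^{2}$ ($F{\left(y \right)} = 2 y 2 y = 4 y^{2}$)
$F{\left(-567 \right)} - u{\left(-2188 \right)} = 4 \left(-567\right)^{2} - \left(48 - -2188\right) = 4 \cdot 321489 - \left(48 + 2188\right) = 1285956 - 2236 = 1283720$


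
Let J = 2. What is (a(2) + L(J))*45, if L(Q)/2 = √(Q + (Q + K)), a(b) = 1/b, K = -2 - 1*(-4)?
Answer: 45/2 + 90*√6 ≈ 242.95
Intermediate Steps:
K = 2 (K = -2 + 4 = 2)
L(Q) = 2*√(2 + 2*Q) (L(Q) = 2*√(Q + (Q + 2)) = 2*√(Q + (2 + Q)) = 2*√(2 + 2*Q))
(a(2) + L(J))*45 = (1/2 + 2*√(2 + 2*2))*45 = (½ + 2*√(2 + 4))*45 = (½ + 2*√6)*45 = 45/2 + 90*√6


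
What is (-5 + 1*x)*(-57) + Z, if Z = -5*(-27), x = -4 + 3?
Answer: 477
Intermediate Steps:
x = -1
Z = 135 (Z = -1*(-135) = 135)
(-5 + 1*x)*(-57) + Z = (-5 + 1*(-1))*(-57) + 135 = (-5 - 1)*(-57) + 135 = -6*(-57) + 135 = 342 + 135 = 477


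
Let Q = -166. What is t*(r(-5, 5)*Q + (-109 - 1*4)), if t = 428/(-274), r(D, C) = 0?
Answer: 24182/137 ≈ 176.51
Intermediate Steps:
t = -214/137 (t = 428*(-1/274) = -214/137 ≈ -1.5620)
t*(r(-5, 5)*Q + (-109 - 1*4)) = -214*(0*(-166) + (-109 - 1*4))/137 = -214*(0 + (-109 - 4))/137 = -214*(0 - 113)/137 = -214/137*(-113) = 24182/137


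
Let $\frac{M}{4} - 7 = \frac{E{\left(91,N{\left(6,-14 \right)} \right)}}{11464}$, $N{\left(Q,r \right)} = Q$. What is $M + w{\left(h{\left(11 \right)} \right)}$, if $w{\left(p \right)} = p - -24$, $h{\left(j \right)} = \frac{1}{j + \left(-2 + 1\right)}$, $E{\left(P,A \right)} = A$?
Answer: $\frac{746623}{14330} \approx 52.102$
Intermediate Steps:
$h{\left(j \right)} = \frac{1}{-1 + j}$ ($h{\left(j \right)} = \frac{1}{j - 1} = \frac{1}{-1 + j}$)
$w{\left(p \right)} = 24 + p$ ($w{\left(p \right)} = p + 24 = 24 + p$)
$M = \frac{40127}{1433}$ ($M = 28 + 4 \cdot \frac{6}{11464} = 28 + 4 \cdot 6 \cdot \frac{1}{11464} = 28 + 4 \cdot \frac{3}{5732} = 28 + \frac{3}{1433} = \frac{40127}{1433} \approx 28.002$)
$M + w{\left(h{\left(11 \right)} \right)} = \frac{40127}{1433} + \left(24 + \frac{1}{-1 + 11}\right) = \frac{40127}{1433} + \left(24 + \frac{1}{10}\right) = \frac{40127}{1433} + \frac{241}{10} = \frac{746623}{14330}$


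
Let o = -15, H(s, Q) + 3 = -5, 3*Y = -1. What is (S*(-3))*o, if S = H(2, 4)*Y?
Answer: 120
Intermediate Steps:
Y = -⅓ (Y = (⅓)*(-1) = -⅓ ≈ -0.33333)
H(s, Q) = -8 (H(s, Q) = -3 - 5 = -8)
S = 8/3 (S = -8*(-⅓) = 8/3 ≈ 2.6667)
(S*(-3))*o = ((8/3)*(-3))*(-15) = -8*(-15) = 120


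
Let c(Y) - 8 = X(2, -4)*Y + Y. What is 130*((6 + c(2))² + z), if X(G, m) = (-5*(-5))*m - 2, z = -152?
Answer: 4574960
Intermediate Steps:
X(G, m) = -2 + 25*m (X(G, m) = 25*m - 2 = -2 + 25*m)
c(Y) = 8 - 101*Y (c(Y) = 8 + ((-2 + 25*(-4))*Y + Y) = 8 + ((-2 - 100)*Y + Y) = 8 + (-102*Y + Y) = 8 - 101*Y)
130*((6 + c(2))² + z) = 130*((6 + (8 - 101*2))² - 152) = 130*((6 + (8 - 202))² - 152) = 130*((6 - 194)² - 152) = 130*((-188)² - 152) = 130*(35344 - 152) = 130*35192 = 4574960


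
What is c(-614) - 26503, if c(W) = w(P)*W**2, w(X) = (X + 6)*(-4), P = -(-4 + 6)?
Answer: -6058439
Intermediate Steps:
P = -2 (P = -1*2 = -2)
w(X) = -24 - 4*X (w(X) = (6 + X)*(-4) = -24 - 4*X)
c(W) = -16*W**2 (c(W) = (-24 - 4*(-2))*W**2 = (-24 + 8)*W**2 = -16*W**2)
c(-614) - 26503 = -16*(-614)**2 - 26503 = -16*376996 - 26503 = -6031936 - 26503 = -6058439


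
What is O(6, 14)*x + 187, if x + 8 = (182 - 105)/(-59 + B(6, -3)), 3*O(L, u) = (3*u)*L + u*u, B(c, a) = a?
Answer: -36987/31 ≈ -1193.1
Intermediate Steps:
O(L, u) = u**2/3 + L*u (O(L, u) = ((3*u)*L + u*u)/3 = (3*L*u + u**2)/3 = (u**2 + 3*L*u)/3 = u**2/3 + L*u)
x = -573/62 (x = -8 + (182 - 105)/(-59 - 3) = -8 + 77/(-62) = -8 + 77*(-1/62) = -8 - 77/62 = -573/62 ≈ -9.2419)
O(6, 14)*x + 187 = ((1/3)*14*(14 + 3*6))*(-573/62) + 187 = ((1/3)*14*(14 + 18))*(-573/62) + 187 = ((1/3)*14*32)*(-573/62) + 187 = (448/3)*(-573/62) + 187 = -42784/31 + 187 = -36987/31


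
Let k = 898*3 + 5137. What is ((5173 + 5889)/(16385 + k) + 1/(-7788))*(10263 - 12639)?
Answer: -64594980/59531 ≈ -1085.1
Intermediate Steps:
k = 7831 (k = 2694 + 5137 = 7831)
((5173 + 5889)/(16385 + k) + 1/(-7788))*(10263 - 12639) = ((5173 + 5889)/(16385 + 7831) + 1/(-7788))*(10263 - 12639) = (11062/24216 - 1/7788)*(-2376) = (11062*(1/24216) - 1/7788)*(-2376) = (5531/12108 - 1/7788)*(-2376) = (1794305/3929046)*(-2376) = -64594980/59531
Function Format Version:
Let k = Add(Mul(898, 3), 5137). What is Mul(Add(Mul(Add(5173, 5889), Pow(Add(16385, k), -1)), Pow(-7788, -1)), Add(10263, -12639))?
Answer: Rational(-64594980, 59531) ≈ -1085.1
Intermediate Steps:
k = 7831 (k = Add(2694, 5137) = 7831)
Mul(Add(Mul(Add(5173, 5889), Pow(Add(16385, k), -1)), Pow(-7788, -1)), Add(10263, -12639)) = Mul(Add(Mul(Add(5173, 5889), Pow(Add(16385, 7831), -1)), Pow(-7788, -1)), Add(10263, -12639)) = Mul(Add(Mul(11062, Pow(24216, -1)), Rational(-1, 7788)), -2376) = Mul(Add(Mul(11062, Rational(1, 24216)), Rational(-1, 7788)), -2376) = Mul(Add(Rational(5531, 12108), Rational(-1, 7788)), -2376) = Mul(Rational(1794305, 3929046), -2376) = Rational(-64594980, 59531)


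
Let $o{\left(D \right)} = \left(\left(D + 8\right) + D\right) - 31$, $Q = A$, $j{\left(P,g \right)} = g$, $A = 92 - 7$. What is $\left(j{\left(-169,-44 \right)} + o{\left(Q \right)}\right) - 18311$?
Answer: $-18208$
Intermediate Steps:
$A = 85$ ($A = 92 - 7 = 85$)
$Q = 85$
$o{\left(D \right)} = -23 + 2 D$ ($o{\left(D \right)} = \left(\left(8 + D\right) + D\right) - 31 = \left(8 + 2 D\right) - 31 = -23 + 2 D$)
$\left(j{\left(-169,-44 \right)} + o{\left(Q \right)}\right) - 18311 = \left(-44 + \left(-23 + 2 \cdot 85\right)\right) - 18311 = \left(-44 + \left(-23 + 170\right)\right) - 18311 = \left(-44 + 147\right) - 18311 = 103 - 18311 = -18208$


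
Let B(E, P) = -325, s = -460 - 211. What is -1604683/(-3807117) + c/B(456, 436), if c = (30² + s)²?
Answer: -199127500622/1237313025 ≈ -160.94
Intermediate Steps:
s = -671
c = 52441 (c = (30² - 671)² = (900 - 671)² = 229² = 52441)
-1604683/(-3807117) + c/B(456, 436) = -1604683/(-3807117) + 52441/(-325) = -1604683*(-1/3807117) + 52441*(-1/325) = 1604683/3807117 - 52441/325 = -199127500622/1237313025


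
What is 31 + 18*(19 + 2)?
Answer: 409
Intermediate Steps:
31 + 18*(19 + 2) = 31 + 18*21 = 31 + 378 = 409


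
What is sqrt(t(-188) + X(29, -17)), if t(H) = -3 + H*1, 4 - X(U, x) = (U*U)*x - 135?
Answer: sqrt(14245) ≈ 119.35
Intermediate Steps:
X(U, x) = 139 - x*U**2 (X(U, x) = 4 - ((U*U)*x - 135) = 4 - (U**2*x - 135) = 4 - (x*U**2 - 135) = 4 - (-135 + x*U**2) = 4 + (135 - x*U**2) = 139 - x*U**2)
t(H) = -3 + H
sqrt(t(-188) + X(29, -17)) = sqrt((-3 - 188) + (139 - 1*(-17)*29**2)) = sqrt(-191 + (139 - 1*(-17)*841)) = sqrt(-191 + (139 + 14297)) = sqrt(-191 + 14436) = sqrt(14245)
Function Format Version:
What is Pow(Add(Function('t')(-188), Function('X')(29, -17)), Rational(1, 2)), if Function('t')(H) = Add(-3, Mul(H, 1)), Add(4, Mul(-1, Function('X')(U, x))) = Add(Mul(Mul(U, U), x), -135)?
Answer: Pow(14245, Rational(1, 2)) ≈ 119.35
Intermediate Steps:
Function('X')(U, x) = Add(139, Mul(-1, x, Pow(U, 2))) (Function('X')(U, x) = Add(4, Mul(-1, Add(Mul(Mul(U, U), x), -135))) = Add(4, Mul(-1, Add(Mul(Pow(U, 2), x), -135))) = Add(4, Mul(-1, Add(Mul(x, Pow(U, 2)), -135))) = Add(4, Mul(-1, Add(-135, Mul(x, Pow(U, 2))))) = Add(4, Add(135, Mul(-1, x, Pow(U, 2)))) = Add(139, Mul(-1, x, Pow(U, 2))))
Function('t')(H) = Add(-3, H)
Pow(Add(Function('t')(-188), Function('X')(29, -17)), Rational(1, 2)) = Pow(Add(Add(-3, -188), Add(139, Mul(-1, -17, Pow(29, 2)))), Rational(1, 2)) = Pow(Add(-191, Add(139, Mul(-1, -17, 841))), Rational(1, 2)) = Pow(Add(-191, Add(139, 14297)), Rational(1, 2)) = Pow(Add(-191, 14436), Rational(1, 2)) = Pow(14245, Rational(1, 2))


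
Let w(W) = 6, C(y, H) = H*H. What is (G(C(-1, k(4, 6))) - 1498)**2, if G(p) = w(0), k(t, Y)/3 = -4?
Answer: 2226064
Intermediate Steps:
k(t, Y) = -12 (k(t, Y) = 3*(-4) = -12)
C(y, H) = H**2
G(p) = 6
(G(C(-1, k(4, 6))) - 1498)**2 = (6 - 1498)**2 = (-1492)**2 = 2226064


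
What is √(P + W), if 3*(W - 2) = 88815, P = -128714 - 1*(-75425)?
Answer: I*√23682 ≈ 153.89*I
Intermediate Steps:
P = -53289 (P = -128714 + 75425 = -53289)
W = 29607 (W = 2 + (⅓)*88815 = 2 + 29605 = 29607)
√(P + W) = √(-53289 + 29607) = √(-23682) = I*√23682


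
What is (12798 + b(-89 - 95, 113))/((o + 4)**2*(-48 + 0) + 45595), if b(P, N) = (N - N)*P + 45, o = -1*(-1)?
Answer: 12843/44395 ≈ 0.28929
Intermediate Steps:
o = 1
b(P, N) = 45 (b(P, N) = 0*P + 45 = 0 + 45 = 45)
(12798 + b(-89 - 95, 113))/((o + 4)**2*(-48 + 0) + 45595) = (12798 + 45)/((1 + 4)**2*(-48 + 0) + 45595) = 12843/(5**2*(-48) + 45595) = 12843/(25*(-48) + 45595) = 12843/(-1200 + 45595) = 12843/44395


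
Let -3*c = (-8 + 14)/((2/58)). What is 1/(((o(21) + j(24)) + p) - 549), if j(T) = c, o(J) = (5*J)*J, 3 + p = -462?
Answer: 1/1133 ≈ 0.00088261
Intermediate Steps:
p = -465 (p = -3 - 462 = -465)
o(J) = 5*J²
c = -58 (c = -(-8 + 14)/(3*(2/58)) = -2/(2*(1/58)) = -2/1/29 = -2*29 = -⅓*174 = -58)
j(T) = -58
1/(((o(21) + j(24)) + p) - 549) = 1/(((5*21² - 58) - 465) - 549) = 1/(((5*441 - 58) - 465) - 549) = 1/(((2205 - 58) - 465) - 549) = 1/((2147 - 465) - 549) = 1/(1682 - 549) = 1/1133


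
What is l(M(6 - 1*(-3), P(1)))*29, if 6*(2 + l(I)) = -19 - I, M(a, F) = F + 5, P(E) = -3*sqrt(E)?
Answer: -319/2 ≈ -159.50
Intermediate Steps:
M(a, F) = 5 + F
l(I) = -31/6 - I/6 (l(I) = -2 + (-19 - I)/6 = -2 + (-19/6 - I/6) = -31/6 - I/6)
l(M(6 - 1*(-3), P(1)))*29 = (-31/6 - (5 - 3*sqrt(1))/6)*29 = (-31/6 - (5 - 3*1)/6)*29 = (-31/6 - (5 - 3)/6)*29 = (-31/6 - 1/6*2)*29 = (-31/6 - 1/3)*29 = -11/2*29 = -319/2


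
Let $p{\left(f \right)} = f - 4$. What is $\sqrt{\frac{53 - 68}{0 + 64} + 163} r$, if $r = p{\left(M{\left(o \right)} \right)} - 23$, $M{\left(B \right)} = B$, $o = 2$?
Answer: $- \frac{25 \sqrt{10417}}{8} \approx -318.95$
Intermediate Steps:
$p{\left(f \right)} = -4 + f$ ($p{\left(f \right)} = f - 4 = -4 + f$)
$r = -25$ ($r = \left(-4 + 2\right) - 23 = -2 - 23 = -25$)
$\sqrt{\frac{53 - 68}{0 + 64} + 163} r = \sqrt{\frac{53 - 68}{0 + 64} + 163} \left(-25\right) = \sqrt{- \frac{15}{64} + 163} \left(-25\right) = \sqrt{\frac{10417}{64}} \left(-25\right) = \frac{\sqrt{10417}}{8} \left(-25\right) = - \frac{25 \sqrt{10417}}{8}$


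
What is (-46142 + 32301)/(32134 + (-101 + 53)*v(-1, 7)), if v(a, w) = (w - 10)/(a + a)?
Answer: -13841/32062 ≈ -0.43169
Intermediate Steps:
v(a, w) = (-10 + w)/(2*a) (v(a, w) = (-10 + w)/((2*a)) = (-10 + w)*(1/(2*a)) = (-10 + w)/(2*a))
(-46142 + 32301)/(32134 + (-101 + 53)*v(-1, 7)) = (-46142 + 32301)/(32134 + (-101 + 53)*((½)*(-10 + 7)/(-1))) = -13841/(32134 - 24*(-1)*(-3)) = -13841/(32134 - 48*3/2) = -13841/(32134 - 72) = -13841/32062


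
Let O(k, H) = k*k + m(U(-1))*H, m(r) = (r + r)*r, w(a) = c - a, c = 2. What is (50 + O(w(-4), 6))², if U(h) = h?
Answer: 9604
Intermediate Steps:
w(a) = 2 - a
m(r) = 2*r² (m(r) = (2*r)*r = 2*r²)
O(k, H) = k² + 2*H (O(k, H) = k*k + (2*(-1)²)*H = k² + (2*1)*H = k² + 2*H)
(50 + O(w(-4), 6))² = (50 + ((2 - 1*(-4))² + 2*6))² = (50 + ((2 + 4)² + 12))² = (50 + (6² + 12))² = (50 + (36 + 12))² = (50 + 48)² = 98² = 9604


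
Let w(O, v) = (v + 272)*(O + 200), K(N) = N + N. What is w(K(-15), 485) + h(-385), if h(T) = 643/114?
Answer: 14671303/114 ≈ 1.2870e+5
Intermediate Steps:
K(N) = 2*N
w(O, v) = (200 + O)*(272 + v) (w(O, v) = (272 + v)*(200 + O) = (200 + O)*(272 + v))
h(T) = 643/114 (h(T) = 643*(1/114) = 643/114)
w(K(-15), 485) + h(-385) = (54400 + 200*485 + 272*(2*(-15)) + (2*(-15))*485) + 643/114 = (54400 + 97000 + 272*(-30) - 30*485) + 643/114 = (54400 + 97000 - 8160 - 14550) + 643/114 = 128690 + 643/114 = 14671303/114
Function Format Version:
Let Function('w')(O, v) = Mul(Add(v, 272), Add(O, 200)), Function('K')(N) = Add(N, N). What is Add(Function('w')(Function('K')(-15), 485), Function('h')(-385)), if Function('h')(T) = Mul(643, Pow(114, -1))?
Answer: Rational(14671303, 114) ≈ 1.2870e+5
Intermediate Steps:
Function('K')(N) = Mul(2, N)
Function('w')(O, v) = Mul(Add(200, O), Add(272, v)) (Function('w')(O, v) = Mul(Add(272, v), Add(200, O)) = Mul(Add(200, O), Add(272, v)))
Function('h')(T) = Rational(643, 114) (Function('h')(T) = Mul(643, Rational(1, 114)) = Rational(643, 114))
Add(Function('w')(Function('K')(-15), 485), Function('h')(-385)) = Add(Add(54400, Mul(200, 485), Mul(272, Mul(2, -15)), Mul(Mul(2, -15), 485)), Rational(643, 114)) = Add(Add(54400, 97000, Mul(272, -30), Mul(-30, 485)), Rational(643, 114)) = Add(Add(54400, 97000, -8160, -14550), Rational(643, 114)) = Add(128690, Rational(643, 114)) = Rational(14671303, 114)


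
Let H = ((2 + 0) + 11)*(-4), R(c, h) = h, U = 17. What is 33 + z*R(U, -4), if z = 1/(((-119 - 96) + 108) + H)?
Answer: 5251/159 ≈ 33.025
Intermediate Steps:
H = -52 (H = (2 + 11)*(-4) = 13*(-4) = -52)
z = -1/159 (z = 1/(((-119 - 96) + 108) - 52) = 1/((-215 + 108) - 52) = 1/(-107 - 52) = 1/(-159) = -1/159 ≈ -0.0062893)
33 + z*R(U, -4) = 33 - 1/159*(-4) = 33 + 4/159 = 5251/159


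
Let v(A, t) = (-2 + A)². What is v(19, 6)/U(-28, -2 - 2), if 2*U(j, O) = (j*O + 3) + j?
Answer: 578/87 ≈ 6.6437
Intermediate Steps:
U(j, O) = 3/2 + j/2 + O*j/2 (U(j, O) = ((j*O + 3) + j)/2 = ((O*j + 3) + j)/2 = ((3 + O*j) + j)/2 = (3 + j + O*j)/2 = 3/2 + j/2 + O*j/2)
v(19, 6)/U(-28, -2 - 2) = (-2 + 19)²/(3/2 + (½)*(-28) + (½)*(-2 - 2)*(-28)) = 17²/(3/2 - 14 + (½)*(-4)*(-28)) = 289/(3/2 - 14 + 56) = 289/(87/2) = 289*(2/87) = 578/87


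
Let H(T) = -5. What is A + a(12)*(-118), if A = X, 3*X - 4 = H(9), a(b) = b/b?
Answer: -355/3 ≈ -118.33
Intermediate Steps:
a(b) = 1
X = -⅓ (X = 4/3 + (⅓)*(-5) = 4/3 - 5/3 = -⅓ ≈ -0.33333)
A = -⅓ ≈ -0.33333
A + a(12)*(-118) = -⅓ + 1*(-118) = -⅓ - 118 = -355/3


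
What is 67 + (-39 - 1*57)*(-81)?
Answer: 7843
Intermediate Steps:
67 + (-39 - 1*57)*(-81) = 67 + (-39 - 57)*(-81) = 67 - 96*(-81) = 67 + 7776 = 7843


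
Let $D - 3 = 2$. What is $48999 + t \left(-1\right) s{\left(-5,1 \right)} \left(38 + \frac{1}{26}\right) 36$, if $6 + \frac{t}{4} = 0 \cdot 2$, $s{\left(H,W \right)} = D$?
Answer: $\frac{2773227}{13} \approx 2.1333 \cdot 10^{5}$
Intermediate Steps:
$D = 5$ ($D = 3 + 2 = 5$)
$s{\left(H,W \right)} = 5$
$t = -24$ ($t = -24 + 4 \cdot 0 \cdot 2 = -24 + 4 \cdot 0 = -24 + 0 = -24$)
$48999 + t \left(-1\right) s{\left(-5,1 \right)} \left(38 + \frac{1}{26}\right) 36 = 48999 + \left(-24\right) \left(-1\right) 5 \left(38 + \frac{1}{26}\right) 36 = 48999 + 24 \cdot 5 \left(38 + \frac{1}{26}\right) 36 = 48999 + 120 \cdot \frac{989}{26} \cdot 36 = 48999 + 120 \cdot \frac{17802}{13} = 48999 + \frac{2136240}{13} = \frac{2773227}{13}$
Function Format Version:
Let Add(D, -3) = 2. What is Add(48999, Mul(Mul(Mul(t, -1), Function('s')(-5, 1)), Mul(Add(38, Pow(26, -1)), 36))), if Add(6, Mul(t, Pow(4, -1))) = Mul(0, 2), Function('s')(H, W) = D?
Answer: Rational(2773227, 13) ≈ 2.1333e+5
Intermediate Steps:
D = 5 (D = Add(3, 2) = 5)
Function('s')(H, W) = 5
t = -24 (t = Add(-24, Mul(4, Mul(0, 2))) = Add(-24, Mul(4, 0)) = Add(-24, 0) = -24)
Add(48999, Mul(Mul(Mul(t, -1), Function('s')(-5, 1)), Mul(Add(38, Pow(26, -1)), 36))) = Add(48999, Mul(Mul(Mul(-24, -1), 5), Mul(Add(38, Pow(26, -1)), 36))) = Add(48999, Mul(Mul(24, 5), Mul(Add(38, Rational(1, 26)), 36))) = Add(48999, Mul(120, Mul(Rational(989, 26), 36))) = Add(48999, Mul(120, Rational(17802, 13))) = Add(48999, Rational(2136240, 13)) = Rational(2773227, 13)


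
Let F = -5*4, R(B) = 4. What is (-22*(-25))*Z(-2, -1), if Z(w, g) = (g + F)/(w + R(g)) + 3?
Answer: -4125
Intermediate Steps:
F = -20
Z(w, g) = 3 + (-20 + g)/(4 + w) (Z(w, g) = (g - 20)/(w + 4) + 3 = (-20 + g)/(4 + w) + 3 = 3 + (-20 + g)/(4 + w))
(-22*(-25))*Z(-2, -1) = (-22*(-25))*((-8 - 1 + 3*(-2))/(4 - 2)) = 550*((-8 - 1 - 6)/2) = 550*((½)*(-15)) = 550*(-15/2) = -4125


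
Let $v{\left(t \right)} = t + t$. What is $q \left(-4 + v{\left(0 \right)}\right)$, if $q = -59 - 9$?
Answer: $272$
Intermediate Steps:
$v{\left(t \right)} = 2 t$
$q = -68$ ($q = -59 - 9 = -68$)
$q \left(-4 + v{\left(0 \right)}\right) = - 68 \left(-4 + 2 \cdot 0\right) = - 68 \left(-4 + 0\right) = \left(-68\right) \left(-4\right) = 272$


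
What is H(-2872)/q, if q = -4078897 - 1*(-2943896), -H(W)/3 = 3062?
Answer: 9186/1135001 ≈ 0.0080934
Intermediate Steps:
H(W) = -9186 (H(W) = -3*3062 = -9186)
q = -1135001 (q = -4078897 + 2943896 = -1135001)
H(-2872)/q = -9186/(-1135001) = -9186*(-1/1135001) = 9186/1135001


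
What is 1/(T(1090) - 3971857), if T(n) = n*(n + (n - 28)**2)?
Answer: 1/1226566203 ≈ 8.1528e-10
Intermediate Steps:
T(n) = n*(n + (-28 + n)**2)
1/(T(1090) - 3971857) = 1/(1090*(1090 + (-28 + 1090)**2) - 3971857) = 1/(1090*(1090 + 1062**2) - 3971857) = 1/(1090*(1090 + 1127844) - 3971857) = 1/(1090*1128934 - 3971857) = 1/(1230538060 - 3971857) = 1/1226566203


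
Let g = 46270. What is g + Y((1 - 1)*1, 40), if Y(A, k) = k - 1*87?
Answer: 46223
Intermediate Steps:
Y(A, k) = -87 + k (Y(A, k) = k - 87 = -87 + k)
g + Y((1 - 1)*1, 40) = 46270 + (-87 + 40) = 46270 - 47 = 46223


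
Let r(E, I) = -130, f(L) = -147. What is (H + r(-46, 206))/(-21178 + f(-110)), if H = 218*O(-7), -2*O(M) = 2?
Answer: 348/21325 ≈ 0.016319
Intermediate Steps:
O(M) = -1 (O(M) = -½*2 = -1)
H = -218 (H = 218*(-1) = -218)
(H + r(-46, 206))/(-21178 + f(-110)) = (-218 - 130)/(-21178 - 147) = -348/(-21325) = -348*(-1/21325) = 348/21325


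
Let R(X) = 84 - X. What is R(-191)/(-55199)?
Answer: -275/55199 ≈ -0.0049820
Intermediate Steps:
R(-191)/(-55199) = (84 - 1*(-191))/(-55199) = (84 + 191)*(-1/55199) = 275*(-1/55199) = -275/55199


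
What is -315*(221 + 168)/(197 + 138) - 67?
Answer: -28996/67 ≈ -432.78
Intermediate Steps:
-315*(221 + 168)/(197 + 138) - 67 = -122535/335 - 67 = -315*389/335 - 67 = -24507/67 - 67 = -28996/67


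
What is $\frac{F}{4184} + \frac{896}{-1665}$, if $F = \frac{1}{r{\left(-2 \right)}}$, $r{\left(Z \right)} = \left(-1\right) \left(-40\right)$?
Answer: $- \frac{29990579}{55730880} \approx -0.53813$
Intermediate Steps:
$r{\left(Z \right)} = 40$
$F = \frac{1}{40} \approx 0.025$
$\frac{F}{4184} + \frac{896}{-1665} = \frac{1}{40 \cdot 4184} + \frac{896}{-1665} = \frac{1}{40} \cdot \frac{1}{4184} + 896 \left(- \frac{1}{1665}\right) = \frac{1}{167360} - \frac{896}{1665} = - \frac{29990579}{55730880}$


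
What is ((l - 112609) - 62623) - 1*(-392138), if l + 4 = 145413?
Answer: 362315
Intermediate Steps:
l = 145409 (l = -4 + 145413 = 145409)
((l - 112609) - 62623) - 1*(-392138) = ((145409 - 112609) - 62623) - 1*(-392138) = (32800 - 62623) + 392138 = -29823 + 392138 = 362315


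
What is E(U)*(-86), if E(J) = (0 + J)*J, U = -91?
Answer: -712166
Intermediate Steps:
E(J) = J² (E(J) = J*J = J²)
E(U)*(-86) = (-91)²*(-86) = 8281*(-86) = -712166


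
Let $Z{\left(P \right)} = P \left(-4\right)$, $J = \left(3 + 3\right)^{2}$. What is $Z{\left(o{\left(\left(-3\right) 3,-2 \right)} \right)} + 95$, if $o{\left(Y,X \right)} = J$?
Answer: $-49$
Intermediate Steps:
$J = 36$ ($J = 6^{2} = 36$)
$o{\left(Y,X \right)} = 36$
$Z{\left(P \right)} = - 4 P$
$Z{\left(o{\left(\left(-3\right) 3,-2 \right)} \right)} + 95 = \left(-4\right) 36 + 95 = -144 + 95 = -49$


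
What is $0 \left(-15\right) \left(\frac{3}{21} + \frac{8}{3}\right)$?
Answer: $0$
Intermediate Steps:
$0 \left(-15\right) \left(\frac{3}{21} + \frac{8}{3}\right) = 0 \left(3 \cdot \frac{1}{21} + 8 \cdot \frac{1}{3}\right) = 0 \left(\frac{1}{7} + \frac{8}{3}\right) = 0 \cdot \frac{59}{21} = 0$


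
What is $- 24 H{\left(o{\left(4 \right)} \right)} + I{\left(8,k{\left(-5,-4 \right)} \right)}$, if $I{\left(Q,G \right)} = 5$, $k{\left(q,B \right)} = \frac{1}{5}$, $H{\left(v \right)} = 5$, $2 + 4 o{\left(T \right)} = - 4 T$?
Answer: $-115$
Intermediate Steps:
$o{\left(T \right)} = - \frac{1}{2} - T$ ($o{\left(T \right)} = - \frac{1}{2} + \frac{\left(-4\right) T}{4} = - \frac{1}{2} - T$)
$k{\left(q,B \right)} = \frac{1}{5}$
$- 24 H{\left(o{\left(4 \right)} \right)} + I{\left(8,k{\left(-5,-4 \right)} \right)} = \left(-24\right) 5 + 5 = -120 + 5 = -115$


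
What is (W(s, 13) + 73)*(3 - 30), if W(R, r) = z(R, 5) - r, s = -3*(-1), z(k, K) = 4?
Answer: -1728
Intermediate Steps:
s = 3
W(R, r) = 4 - r
(W(s, 13) + 73)*(3 - 30) = ((4 - 1*13) + 73)*(3 - 30) = ((4 - 13) + 73)*(-27) = (-9 + 73)*(-27) = 64*(-27) = -1728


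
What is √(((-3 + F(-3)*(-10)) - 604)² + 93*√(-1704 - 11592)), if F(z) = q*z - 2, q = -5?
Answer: √(543169 + 372*I*√831) ≈ 737.04 + 7.275*I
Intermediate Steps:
F(z) = -2 - 5*z (F(z) = -5*z - 2 = -2 - 5*z)
√(((-3 + F(-3)*(-10)) - 604)² + 93*√(-1704 - 11592)) = √(((-3 + (-2 - 5*(-3))*(-10)) - 604)² + 93*√(-1704 - 11592)) = √(((-3 + (-2 + 15)*(-10)) - 604)² + 93*√(-13296)) = √(((-3 + 13*(-10)) - 604)² + 93*(4*I*√831)) = √(((-3 - 130) - 604)² + 372*I*√831) = √((-133 - 604)² + 372*I*√831) = √((-737)² + 372*I*√831) = √(543169 + 372*I*√831)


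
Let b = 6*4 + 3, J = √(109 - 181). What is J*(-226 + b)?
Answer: -1194*I*√2 ≈ -1688.6*I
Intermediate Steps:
J = 6*I*√2 (J = √(-72) = 6*I*√2 ≈ 8.4853*I)
b = 27 (b = 24 + 3 = 27)
J*(-226 + b) = (6*I*√2)*(-226 + 27) = (6*I*√2)*(-199) = -1194*I*√2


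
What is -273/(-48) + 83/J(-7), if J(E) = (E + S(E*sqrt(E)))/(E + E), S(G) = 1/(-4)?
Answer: 77007/464 ≈ 165.96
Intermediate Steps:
S(G) = -1/4
J(E) = (-1/4 + E)/(2*E) (J(E) = (E - 1/4)/(E + E) = (-1/4 + E)/((2*E)) = (-1/4 + E)*(1/(2*E)) = (-1/4 + E)/(2*E))
-273/(-48) + 83/J(-7) = -273/(-48) + 83/(((1/8)*(-1 + 4*(-7))/(-7))) = -273*(-1/48) + 83/(((1/8)*(-1/7)*(-1 - 28))) = 91/16 + 83/(((1/8)*(-1/7)*(-29))) = 91/16 + 83/(29/56) = 91/16 + 83*(56/29) = 91/16 + 4648/29 = 77007/464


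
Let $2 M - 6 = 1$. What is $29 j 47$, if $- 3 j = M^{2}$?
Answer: $- \frac{66787}{12} \approx -5565.6$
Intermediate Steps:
$M = \frac{7}{2}$ ($M = 3 + \frac{1}{2} \cdot 1 = 3 + \frac{1}{2} = \frac{7}{2} \approx 3.5$)
$j = - \frac{49}{12}$ ($j = - \frac{\left(\frac{7}{2}\right)^{2}}{3} = \left(- \frac{1}{3}\right) \frac{49}{4} = - \frac{49}{12} \approx -4.0833$)
$29 j 47 = 29 \left(- \frac{49}{12}\right) 47 = \left(- \frac{1421}{12}\right) 47 = - \frac{66787}{12}$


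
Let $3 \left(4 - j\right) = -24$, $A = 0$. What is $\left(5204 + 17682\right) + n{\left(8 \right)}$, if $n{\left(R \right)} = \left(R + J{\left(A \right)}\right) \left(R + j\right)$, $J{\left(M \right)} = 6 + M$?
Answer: $23166$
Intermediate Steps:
$j = 12$ ($j = 4 - -8 = 4 + 8 = 12$)
$n{\left(R \right)} = \left(6 + R\right) \left(12 + R\right)$ ($n{\left(R \right)} = \left(R + \left(6 + 0\right)\right) \left(R + 12\right) = \left(R + 6\right) \left(12 + R\right) = \left(6 + R\right) \left(12 + R\right)$)
$\left(5204 + 17682\right) + n{\left(8 \right)} = \left(5204 + 17682\right) + \left(72 + 8^{2} + 18 \cdot 8\right) = 22886 + \left(72 + 64 + 144\right) = 22886 + 280 = 23166$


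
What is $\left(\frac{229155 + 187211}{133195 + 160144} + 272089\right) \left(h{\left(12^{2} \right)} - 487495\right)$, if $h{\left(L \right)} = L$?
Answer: $- \frac{38897789229288487}{293339} \approx -1.326 \cdot 10^{11}$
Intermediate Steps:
$\left(\frac{229155 + 187211}{133195 + 160144} + 272089\right) \left(h{\left(12^{2} \right)} - 487495\right) = \left(\frac{229155 + 187211}{133195 + 160144} + 272089\right) \left(12^{2} - 487495\right) = \left(\frac{416366}{293339} + 272089\right) \left(144 - 487495\right) = \left(416366 \cdot \frac{1}{293339} + 272089\right) \left(-487351\right) = \left(\frac{416366}{293339} + 272089\right) \left(-487351\right) = \frac{79814731537}{293339} \left(-487351\right) = - \frac{38897789229288487}{293339}$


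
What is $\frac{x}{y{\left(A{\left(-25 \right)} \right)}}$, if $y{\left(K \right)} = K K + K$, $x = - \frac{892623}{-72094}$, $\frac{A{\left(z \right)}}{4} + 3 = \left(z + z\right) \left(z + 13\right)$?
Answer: $\frac{297541}{137097122536} \approx 2.1703 \cdot 10^{-6}$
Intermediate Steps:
$A{\left(z \right)} = -12 + 8 z \left(13 + z\right)$ ($A{\left(z \right)} = -12 + 4 \left(z + z\right) \left(z + 13\right) = -12 + 4 \cdot 2 z \left(13 + z\right) = -12 + 8 z \left(13 + z\right)$)
$x = \frac{892623}{72094}$ ($x = \left(-892623\right) \left(- \frac{1}{72094}\right) = \frac{892623}{72094} \approx 12.381$)
$y{\left(K \right)} = K + K^{2}$ ($y{\left(K \right)} = K^{2} + K = K + K^{2}$)
$\frac{x}{y{\left(A{\left(-25 \right)} \right)}} = \frac{892623}{72094 \left(-12 + 8 \left(-25\right)^{2} + 104 \left(-25\right)\right) \left(1 + \left(-12 + 8 \left(-25\right)^{2} + 104 \left(-25\right)\right)\right)} = \frac{892623}{72094 \left(-12 + 8 \cdot 625 - 2600\right) \left(1 - -2388\right)} = \frac{892623}{72094 \left(-12 + 5000 - 2600\right) \left(1 - -2388\right)} = \frac{892623}{72094 \cdot 2388 \left(1 + 2388\right)} = \frac{892623}{72094 \cdot 2388 \cdot 2389} = \frac{892623}{72094 \cdot 5704932} = \frac{892623}{72094} \cdot \frac{1}{5704932} = \frac{297541}{137097122536}$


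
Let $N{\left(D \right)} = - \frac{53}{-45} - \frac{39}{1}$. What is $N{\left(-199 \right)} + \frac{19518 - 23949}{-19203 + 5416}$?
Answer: $- \frac{23266079}{620415} \approx -37.501$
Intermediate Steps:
$N{\left(D \right)} = - \frac{1702}{45}$ ($N{\left(D \right)} = \left(-53\right) \left(- \frac{1}{45}\right) - 39 = \frac{53}{45} - 39 = - \frac{1702}{45}$)
$N{\left(-199 \right)} + \frac{19518 - 23949}{-19203 + 5416} = - \frac{1702}{45} + \frac{19518 - 23949}{-19203 + 5416} = - \frac{1702}{45} - \frac{4431}{-13787} = - \frac{1702}{45} - - \frac{4431}{13787} = - \frac{1702}{45} + \frac{4431}{13787} = - \frac{23266079}{620415}$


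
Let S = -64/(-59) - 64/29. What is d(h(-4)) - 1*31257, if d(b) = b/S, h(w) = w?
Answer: -15001649/480 ≈ -31253.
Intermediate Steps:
S = -1920/1711 (S = -64*(-1/59) - 64*1/29 = 64/59 - 64/29 = -1920/1711 ≈ -1.1222)
d(b) = -1711*b/1920 (d(b) = b/(-1920/1711) = b*(-1711/1920) = -1711*b/1920)
d(h(-4)) - 1*31257 = -1711/1920*(-4) - 1*31257 = 1711/480 - 31257 = -15001649/480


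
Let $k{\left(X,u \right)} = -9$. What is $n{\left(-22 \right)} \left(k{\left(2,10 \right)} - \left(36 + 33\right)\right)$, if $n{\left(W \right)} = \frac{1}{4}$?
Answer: $- \frac{39}{2} \approx -19.5$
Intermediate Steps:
$n{\left(W \right)} = \frac{1}{4}$
$n{\left(-22 \right)} \left(k{\left(2,10 \right)} - \left(36 + 33\right)\right) = \frac{-9 - \left(36 + 33\right)}{4} = \frac{-9 - 69}{4} = \frac{1}{4} \left(-78\right) = - \frac{39}{2}$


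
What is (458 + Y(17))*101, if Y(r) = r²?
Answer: 75447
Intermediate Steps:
(458 + Y(17))*101 = (458 + 17²)*101 = (458 + 289)*101 = 747*101 = 75447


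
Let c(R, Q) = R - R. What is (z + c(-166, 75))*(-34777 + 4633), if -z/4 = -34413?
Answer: -4149381888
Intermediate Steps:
z = 137652 (z = -4*(-34413) = 137652)
c(R, Q) = 0
(z + c(-166, 75))*(-34777 + 4633) = (137652 + 0)*(-34777 + 4633) = 137652*(-30144) = -4149381888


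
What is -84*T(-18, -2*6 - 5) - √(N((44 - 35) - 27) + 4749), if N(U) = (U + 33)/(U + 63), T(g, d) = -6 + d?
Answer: 1932 - 2*√10686/3 ≈ 1863.1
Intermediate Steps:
N(U) = (33 + U)/(63 + U)
-84*T(-18, -2*6 - 5) - √(N((44 - 35) - 27) + 4749) = -84*(-6 + (-2*6 - 5)) - √((33 + ((44 - 35) - 27))/(63 + ((44 - 35) - 27)) + 4749) = -84*(-6 + (-12 - 5)) - √((33 + (9 - 27))/(63 + (9 - 27)) + 4749) = -84*(-6 - 17) - √((33 - 18)/(63 - 18) + 4749) = -84*(-23) - √(15/45 + 4749) = 1932 - √((1/45)*15 + 4749) = 1932 - √(⅓ + 4749) = 1932 - √(14248/3) = 1932 - 2*√10686/3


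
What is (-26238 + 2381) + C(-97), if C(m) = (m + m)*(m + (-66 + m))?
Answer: 26583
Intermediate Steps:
C(m) = 2*m*(-66 + 2*m) (C(m) = (2*m)*(-66 + 2*m) = 2*m*(-66 + 2*m))
(-26238 + 2381) + C(-97) = (-26238 + 2381) + 4*(-97)*(-33 - 97) = -23857 + 4*(-97)*(-130) = -23857 + 50440 = 26583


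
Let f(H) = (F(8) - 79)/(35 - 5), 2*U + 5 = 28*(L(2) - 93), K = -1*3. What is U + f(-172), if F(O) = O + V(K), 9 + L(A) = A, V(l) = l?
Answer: -42149/30 ≈ -1405.0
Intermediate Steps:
K = -3
L(A) = -9 + A
F(O) = -3 + O (F(O) = O - 3 = -3 + O)
U = -2805/2 (U = -5/2 + (28*((-9 + 2) - 93))/2 = -5/2 + (28*(-7 - 93))/2 = -5/2 + (28*(-100))/2 = -5/2 + (1/2)*(-2800) = -5/2 - 1400 = -2805/2 ≈ -1402.5)
f(H) = -37/15 (f(H) = ((-3 + 8) - 79)/(35 - 5) = (5 - 79)/30 = -74*1/30 = -37/15)
U + f(-172) = -2805/2 - 37/15 = -42149/30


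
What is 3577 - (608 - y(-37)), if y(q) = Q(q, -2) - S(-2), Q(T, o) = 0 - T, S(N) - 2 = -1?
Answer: 3005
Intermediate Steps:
S(N) = 1 (S(N) = 2 - 1 = 1)
Q(T, o) = -T
y(q) = -1 - q (y(q) = -q - 1*1 = -q - 1 = -1 - q)
3577 - (608 - y(-37)) = 3577 - (608 - (-1 - 1*(-37))) = 3577 - (608 - (-1 + 37)) = 3577 - (608 - 1*36) = 3577 - (608 - 36) = 3577 - 1*572 = 3577 - 572 = 3005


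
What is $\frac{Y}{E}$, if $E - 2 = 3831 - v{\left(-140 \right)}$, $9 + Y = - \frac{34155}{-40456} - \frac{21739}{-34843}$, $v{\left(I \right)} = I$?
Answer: $- \frac{10616940023}{5600374204984} \approx -0.0018958$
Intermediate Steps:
$Y = - \frac{10616940023}{1409608408}$ ($Y = -9 - \left(- \frac{34155}{40456} - \frac{21739}{34843}\right) = -9 - - \frac{2069535649}{1409608408} = -9 + \left(\frac{34155}{40456} + \frac{21739}{34843}\right) = -9 + \frac{2069535649}{1409608408} = - \frac{10616940023}{1409608408} \approx -7.5318$)
$E = 3973$ ($E = 2 + \left(3831 - -140\right) = 2 + \left(3831 + 140\right) = 2 + 3971 = 3973$)
$\frac{Y}{E} = - \frac{10616940023}{1409608408 \cdot 3973} = \left(- \frac{10616940023}{1409608408}\right) \frac{1}{3973} = - \frac{10616940023}{5600374204984}$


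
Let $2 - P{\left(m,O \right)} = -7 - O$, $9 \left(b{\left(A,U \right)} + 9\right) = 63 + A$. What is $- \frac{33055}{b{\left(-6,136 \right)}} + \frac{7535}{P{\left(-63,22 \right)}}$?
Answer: $\frac{3134395}{248} \approx 12639.0$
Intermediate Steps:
$b{\left(A,U \right)} = -2 + \frac{A}{9}$ ($b{\left(A,U \right)} = -9 + \frac{63 + A}{9} = -9 + \left(7 + \frac{A}{9}\right) = -2 + \frac{A}{9}$)
$P{\left(m,O \right)} = 9 + O$ ($P{\left(m,O \right)} = 2 - \left(-7 - O\right) = 2 + \left(7 + O\right) = 9 + O$)
$- \frac{33055}{b{\left(-6,136 \right)}} + \frac{7535}{P{\left(-63,22 \right)}} = - \frac{33055}{-2 + \frac{1}{9} \left(-6\right)} + \frac{7535}{9 + 22} = - \frac{33055}{-2 - \frac{2}{3}} + \frac{7535}{31} = - \frac{33055}{- \frac{8}{3}} + 7535 \cdot \frac{1}{31} = \left(-33055\right) \left(- \frac{3}{8}\right) + \frac{7535}{31} = \frac{99165}{8} + \frac{7535}{31} = \frac{3134395}{248}$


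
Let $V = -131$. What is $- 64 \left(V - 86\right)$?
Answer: $13888$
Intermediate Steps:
$- 64 \left(V - 86\right) = - 64 \left(-131 - 86\right) = \left(-64\right) \left(-217\right) = 13888$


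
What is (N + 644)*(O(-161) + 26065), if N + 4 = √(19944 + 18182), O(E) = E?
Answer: 16578560 + 25904*√38126 ≈ 2.1637e+7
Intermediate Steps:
N = -4 + √38126 (N = -4 + √(19944 + 18182) = -4 + √38126 ≈ 191.26)
(N + 644)*(O(-161) + 26065) = ((-4 + √38126) + 644)*(-161 + 26065) = (640 + √38126)*25904 = 16578560 + 25904*√38126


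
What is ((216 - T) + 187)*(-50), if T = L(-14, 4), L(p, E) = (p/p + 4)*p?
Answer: -23650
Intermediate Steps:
L(p, E) = 5*p (L(p, E) = (1 + 4)*p = 5*p)
T = -70 (T = 5*(-14) = -70)
((216 - T) + 187)*(-50) = ((216 - 1*(-70)) + 187)*(-50) = ((216 + 70) + 187)*(-50) = (286 + 187)*(-50) = 473*(-50) = -23650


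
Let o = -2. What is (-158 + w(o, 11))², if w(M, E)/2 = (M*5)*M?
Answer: 13924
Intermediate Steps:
w(M, E) = 10*M² (w(M, E) = 2*((M*5)*M) = 2*((5*M)*M) = 2*(5*M²) = 10*M²)
(-158 + w(o, 11))² = (-158 + 10*(-2)²)² = (-158 + 10*4)² = (-158 + 40)² = (-118)² = 13924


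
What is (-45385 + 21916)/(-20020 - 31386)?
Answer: 23469/51406 ≈ 0.45654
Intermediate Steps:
(-45385 + 21916)/(-20020 - 31386) = -23469/(-51406) = -23469*(-1/51406) = 23469/51406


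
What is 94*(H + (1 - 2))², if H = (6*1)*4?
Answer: 49726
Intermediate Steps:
H = 24 (H = 6*4 = 24)
94*(H + (1 - 2))² = 94*(24 + (1 - 2))² = 94*(24 - 1)² = 94*23² = 94*529 = 49726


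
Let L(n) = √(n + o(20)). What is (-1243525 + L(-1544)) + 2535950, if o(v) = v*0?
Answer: 1292425 + 2*I*√386 ≈ 1.2924e+6 + 39.294*I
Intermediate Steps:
o(v) = 0
L(n) = √n (L(n) = √(n + 0) = √n)
(-1243525 + L(-1544)) + 2535950 = (-1243525 + √(-1544)) + 2535950 = (-1243525 + 2*I*√386) + 2535950 = 1292425 + 2*I*√386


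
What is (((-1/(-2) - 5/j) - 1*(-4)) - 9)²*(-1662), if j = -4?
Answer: -140439/8 ≈ -17555.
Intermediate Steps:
(((-1/(-2) - 5/j) - 1*(-4)) - 9)²*(-1662) = (((-1/(-2) - 5/(-4)) - 1*(-4)) - 9)²*(-1662) = (((-1*(-½) - 5*(-¼)) + 4) - 9)²*(-1662) = (((½ + 5/4) + 4) - 9)²*(-1662) = ((7/4 + 4) - 9)²*(-1662) = (23/4 - 9)²*(-1662) = (-13/4)²*(-1662) = (169/16)*(-1662) = -140439/8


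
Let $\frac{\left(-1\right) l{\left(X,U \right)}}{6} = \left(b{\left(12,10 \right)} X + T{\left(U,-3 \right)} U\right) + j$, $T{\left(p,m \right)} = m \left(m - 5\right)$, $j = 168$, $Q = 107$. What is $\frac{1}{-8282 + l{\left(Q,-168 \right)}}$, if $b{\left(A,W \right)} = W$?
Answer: $\frac{1}{8482} \approx 0.0001179$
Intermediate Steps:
$T{\left(p,m \right)} = m \left(-5 + m\right)$
$l{\left(X,U \right)} = -1008 - 144 U - 60 X$ ($l{\left(X,U \right)} = - 6 \left(\left(10 X + - 3 \left(-5 - 3\right) U\right) + 168\right) = - 6 \left(\left(10 X + \left(-3\right) \left(-8\right) U\right) + 168\right) = - 6 \left(\left(10 X + 24 U\right) + 168\right) = - 6 \left(168 + 10 X + 24 U\right) = -1008 - 144 U - 60 X$)
$\frac{1}{-8282 + l{\left(Q,-168 \right)}} = \frac{1}{-8282 - -16764} = \frac{1}{-8282 + 16764} = \frac{1}{8482}$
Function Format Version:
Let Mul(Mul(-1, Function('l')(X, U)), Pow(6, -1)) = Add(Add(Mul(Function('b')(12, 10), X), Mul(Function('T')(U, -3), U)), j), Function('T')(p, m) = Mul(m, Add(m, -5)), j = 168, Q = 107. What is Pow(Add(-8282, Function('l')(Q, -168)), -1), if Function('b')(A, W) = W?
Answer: Rational(1, 8482) ≈ 0.00011790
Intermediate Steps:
Function('T')(p, m) = Mul(m, Add(-5, m))
Function('l')(X, U) = Add(-1008, Mul(-144, U), Mul(-60, X)) (Function('l')(X, U) = Mul(-6, Add(Add(Mul(10, X), Mul(Mul(-3, Add(-5, -3)), U)), 168)) = Mul(-6, Add(Add(Mul(10, X), Mul(Mul(-3, -8), U)), 168)) = Mul(-6, Add(Add(Mul(10, X), Mul(24, U)), 168)) = Mul(-6, Add(168, Mul(10, X), Mul(24, U))) = Add(-1008, Mul(-144, U), Mul(-60, X)))
Pow(Add(-8282, Function('l')(Q, -168)), -1) = Pow(Add(-8282, Add(-1008, Mul(-144, -168), Mul(-60, 107))), -1) = Pow(Add(-8282, Add(-1008, 24192, -6420)), -1) = Pow(Add(-8282, 16764), -1) = Pow(8482, -1) = Rational(1, 8482)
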